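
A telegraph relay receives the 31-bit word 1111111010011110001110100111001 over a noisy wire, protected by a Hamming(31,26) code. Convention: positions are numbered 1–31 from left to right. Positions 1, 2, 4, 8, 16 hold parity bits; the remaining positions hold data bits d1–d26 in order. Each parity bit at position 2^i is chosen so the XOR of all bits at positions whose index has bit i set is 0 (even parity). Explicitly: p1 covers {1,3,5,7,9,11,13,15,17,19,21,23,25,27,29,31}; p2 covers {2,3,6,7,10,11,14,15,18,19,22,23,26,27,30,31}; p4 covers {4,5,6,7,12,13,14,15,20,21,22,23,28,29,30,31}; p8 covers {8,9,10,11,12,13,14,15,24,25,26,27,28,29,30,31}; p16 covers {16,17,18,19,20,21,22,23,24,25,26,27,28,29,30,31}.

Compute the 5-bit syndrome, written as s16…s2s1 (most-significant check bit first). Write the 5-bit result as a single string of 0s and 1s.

01110

s1 (pos 1,3,5,7,9,11,13,15,17,19,21,23,25,27,29,31): 1⊕1⊕1⊕1⊕1⊕0⊕1⊕1⊕0⊕1⊕1⊕1⊕0⊕1⊕0⊕1 = 0
s2 (pos 2,3,6,7,10,11,14,15,18,19,22,23,26,27,30,31): 1⊕1⊕1⊕1⊕0⊕0⊕1⊕1⊕0⊕1⊕0⊕1⊕1⊕1⊕0⊕1 = 1
s4 (pos 4,5,6,7,12,13,14,15,20,21,22,23,28,29,30,31): 1⊕1⊕1⊕1⊕1⊕1⊕1⊕1⊕1⊕1⊕0⊕1⊕1⊕0⊕0⊕1 = 1
s8 (pos 8,9,10,11,12,13,14,15,24,25,26,27,28,29,30,31): 0⊕1⊕0⊕0⊕1⊕1⊕1⊕1⊕0⊕0⊕1⊕1⊕1⊕0⊕0⊕1 = 1
s16 (pos 16,17,18,19,20,21,22,23,24,25,26,27,28,29,30,31): 0⊕0⊕0⊕1⊕1⊕1⊕0⊕1⊕0⊕0⊕1⊕1⊕1⊕0⊕0⊕1 = 0
Syndrome s16…s1 = 01110 → error at position 14.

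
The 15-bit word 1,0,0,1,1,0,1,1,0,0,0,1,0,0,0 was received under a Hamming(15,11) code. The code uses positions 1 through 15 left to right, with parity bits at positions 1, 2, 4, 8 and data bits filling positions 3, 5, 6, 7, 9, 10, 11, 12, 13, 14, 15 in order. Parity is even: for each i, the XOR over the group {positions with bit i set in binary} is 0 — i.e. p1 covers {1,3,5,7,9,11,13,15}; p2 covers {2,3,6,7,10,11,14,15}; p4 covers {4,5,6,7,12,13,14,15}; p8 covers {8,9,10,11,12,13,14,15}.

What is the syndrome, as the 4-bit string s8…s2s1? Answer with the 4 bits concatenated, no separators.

s1 (pos 1,3,5,7,9,11,13,15): 1⊕0⊕1⊕1⊕0⊕0⊕0⊕0 = 1
s2 (pos 2,3,6,7,10,11,14,15): 0⊕0⊕0⊕1⊕0⊕0⊕0⊕0 = 1
s4 (pos 4,5,6,7,12,13,14,15): 1⊕1⊕0⊕1⊕1⊕0⊕0⊕0 = 0
s8 (pos 8,9,10,11,12,13,14,15): 1⊕0⊕0⊕0⊕1⊕0⊕0⊕0 = 0
Syndrome s8…s1 = 0011 → error at position 3.

0011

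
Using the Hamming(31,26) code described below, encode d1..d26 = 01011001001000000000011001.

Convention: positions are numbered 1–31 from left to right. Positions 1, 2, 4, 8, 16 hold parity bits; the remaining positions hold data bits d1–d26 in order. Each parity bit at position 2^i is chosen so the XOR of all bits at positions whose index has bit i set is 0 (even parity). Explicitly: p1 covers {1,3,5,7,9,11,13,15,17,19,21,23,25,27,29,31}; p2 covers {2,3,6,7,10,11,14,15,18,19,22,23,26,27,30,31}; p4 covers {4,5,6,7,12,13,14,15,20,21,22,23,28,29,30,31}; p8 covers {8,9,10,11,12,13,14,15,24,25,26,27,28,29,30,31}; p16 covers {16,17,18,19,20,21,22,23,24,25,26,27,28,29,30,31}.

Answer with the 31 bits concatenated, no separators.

Place data at non-parity positions: p1 p2 0 p4 1 0 1 p8 1 0 0 1 0 0 1 p16 0 0 0 0 0 0 0 0 0 0 1 1 0 0 1
p1 (pos 1,3,5,7,9,11,13,15,17,19,21,23,25,27,29,31): XOR of data positions = 0⊕1⊕1⊕1⊕0⊕0⊕1⊕0⊕0⊕0⊕0⊕0⊕1⊕0⊕1 = 0
p2 (pos 2,3,6,7,10,11,14,15,18,19,22,23,26,27,30,31): XOR of data positions = 0⊕0⊕1⊕0⊕0⊕0⊕1⊕0⊕0⊕0⊕0⊕0⊕1⊕0⊕1 = 0
p4 (pos 4,5,6,7,12,13,14,15,20,21,22,23,28,29,30,31): XOR of data positions = 1⊕0⊕1⊕1⊕0⊕0⊕1⊕0⊕0⊕0⊕0⊕1⊕0⊕0⊕1 = 0
p8 (pos 8,9,10,11,12,13,14,15,24,25,26,27,28,29,30,31): XOR of data positions = 1⊕0⊕0⊕1⊕0⊕0⊕1⊕0⊕0⊕0⊕1⊕1⊕0⊕0⊕1 = 0
p16 (pos 16,17,18,19,20,21,22,23,24,25,26,27,28,29,30,31): XOR of data positions = 0⊕0⊕0⊕0⊕0⊕0⊕0⊕0⊕0⊕0⊕1⊕1⊕0⊕0⊕1 = 1
Codeword: 0000101010010011000000000011001

0000101010010011000000000011001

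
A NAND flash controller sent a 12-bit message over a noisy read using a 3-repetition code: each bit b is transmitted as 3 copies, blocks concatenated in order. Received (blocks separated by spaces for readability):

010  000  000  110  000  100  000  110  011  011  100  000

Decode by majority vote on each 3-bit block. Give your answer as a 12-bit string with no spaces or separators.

Block 1 (010): 1 one → 0
Block 2 (000): 0 ones → 0
Block 3 (000): 0 ones → 0
Block 4 (110): 2 ones → 1
Block 5 (000): 0 ones → 0
Block 6 (100): 1 one → 0
Block 7 (000): 0 ones → 0
Block 8 (110): 2 ones → 1
Block 9 (011): 2 ones → 1
Block 10 (011): 2 ones → 1
Block 11 (100): 1 one → 0
Block 12 (000): 0 ones → 0

000100011100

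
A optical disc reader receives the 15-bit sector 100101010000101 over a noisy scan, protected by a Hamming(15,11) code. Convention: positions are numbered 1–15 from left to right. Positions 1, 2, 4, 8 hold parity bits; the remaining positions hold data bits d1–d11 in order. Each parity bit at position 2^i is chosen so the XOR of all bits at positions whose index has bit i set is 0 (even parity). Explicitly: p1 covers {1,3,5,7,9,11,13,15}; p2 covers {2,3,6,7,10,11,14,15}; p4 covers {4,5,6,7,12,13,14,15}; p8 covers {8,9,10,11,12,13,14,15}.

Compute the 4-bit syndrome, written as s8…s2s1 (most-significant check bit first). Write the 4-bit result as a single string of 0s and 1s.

s1 (pos 1,3,5,7,9,11,13,15): 1⊕0⊕0⊕0⊕0⊕0⊕1⊕1 = 1
s2 (pos 2,3,6,7,10,11,14,15): 0⊕0⊕1⊕0⊕0⊕0⊕0⊕1 = 0
s4 (pos 4,5,6,7,12,13,14,15): 1⊕0⊕1⊕0⊕0⊕1⊕0⊕1 = 0
s8 (pos 8,9,10,11,12,13,14,15): 1⊕0⊕0⊕0⊕0⊕1⊕0⊕1 = 1
Syndrome s8…s1 = 1001 → error at position 9.

1001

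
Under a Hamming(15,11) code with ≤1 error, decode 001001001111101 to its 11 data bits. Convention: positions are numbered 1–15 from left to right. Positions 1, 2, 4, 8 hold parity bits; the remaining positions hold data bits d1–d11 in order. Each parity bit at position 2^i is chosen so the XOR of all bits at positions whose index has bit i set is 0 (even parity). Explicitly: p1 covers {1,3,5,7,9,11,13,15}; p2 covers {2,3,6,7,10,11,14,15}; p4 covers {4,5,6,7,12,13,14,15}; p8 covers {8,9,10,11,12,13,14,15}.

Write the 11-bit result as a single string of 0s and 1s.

s1 (pos 1,3,5,7,9,11,13,15): 0⊕1⊕0⊕0⊕1⊕1⊕1⊕1 = 1
s2 (pos 2,3,6,7,10,11,14,15): 0⊕1⊕1⊕0⊕1⊕1⊕0⊕1 = 1
s4 (pos 4,5,6,7,12,13,14,15): 0⊕0⊕1⊕0⊕1⊕1⊕0⊕1 = 0
s8 (pos 8,9,10,11,12,13,14,15): 0⊕1⊕1⊕1⊕1⊕1⊕0⊕1 = 0
Syndrome s8…s1 = 0011 → error at position 3.
Flip position 3: 001001001111101 → 000001001111101
Read data bits from positions 3,5,6,7,9,10,11,12,13,14,15: 00101111101

00101111101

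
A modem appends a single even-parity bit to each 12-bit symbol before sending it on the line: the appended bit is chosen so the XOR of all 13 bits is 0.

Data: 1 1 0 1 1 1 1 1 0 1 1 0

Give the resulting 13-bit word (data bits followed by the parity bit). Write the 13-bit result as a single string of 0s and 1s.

XOR of the 12 data bits: 1⊕1⊕0⊕1⊕1⊕1⊕1⊕1⊕0⊕1⊕1⊕0 = 1
Parity bit = 1 (so all 13 bits XOR to 0).

1101111101101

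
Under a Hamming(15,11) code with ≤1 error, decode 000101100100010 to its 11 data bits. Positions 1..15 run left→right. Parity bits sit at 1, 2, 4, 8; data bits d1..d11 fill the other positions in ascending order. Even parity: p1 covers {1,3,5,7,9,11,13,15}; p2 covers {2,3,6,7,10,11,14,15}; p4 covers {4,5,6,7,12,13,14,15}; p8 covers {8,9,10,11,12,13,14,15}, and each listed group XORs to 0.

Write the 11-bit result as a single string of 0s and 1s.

s1 (pos 1,3,5,7,9,11,13,15): 0⊕0⊕0⊕1⊕0⊕0⊕0⊕0 = 1
s2 (pos 2,3,6,7,10,11,14,15): 0⊕0⊕1⊕1⊕1⊕0⊕1⊕0 = 0
s4 (pos 4,5,6,7,12,13,14,15): 1⊕0⊕1⊕1⊕0⊕0⊕1⊕0 = 0
s8 (pos 8,9,10,11,12,13,14,15): 0⊕0⊕1⊕0⊕0⊕0⊕1⊕0 = 0
Syndrome s8…s1 = 0001 → error at position 1.
Flip position 1: 000101100100010 → 100101100100010
Read data bits from positions 3,5,6,7,9,10,11,12,13,14,15: 00110100010

00110100010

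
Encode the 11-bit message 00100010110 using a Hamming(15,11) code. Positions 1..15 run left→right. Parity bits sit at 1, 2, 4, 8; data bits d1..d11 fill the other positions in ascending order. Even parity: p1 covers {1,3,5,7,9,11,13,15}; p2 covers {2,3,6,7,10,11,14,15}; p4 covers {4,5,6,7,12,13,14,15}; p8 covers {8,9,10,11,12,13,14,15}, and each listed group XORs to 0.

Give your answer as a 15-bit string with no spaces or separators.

010101010010110

Place data at non-parity positions: p1 p2 0 p4 0 1 0 p8 0 0 1 0 1 1 0
p1 (pos 1,3,5,7,9,11,13,15): XOR of data positions = 0⊕0⊕0⊕0⊕1⊕1⊕0 = 0
p2 (pos 2,3,6,7,10,11,14,15): XOR of data positions = 0⊕1⊕0⊕0⊕1⊕1⊕0 = 1
p4 (pos 4,5,6,7,12,13,14,15): XOR of data positions = 0⊕1⊕0⊕0⊕1⊕1⊕0 = 1
p8 (pos 8,9,10,11,12,13,14,15): XOR of data positions = 0⊕0⊕1⊕0⊕1⊕1⊕0 = 1
Codeword: 010101010010110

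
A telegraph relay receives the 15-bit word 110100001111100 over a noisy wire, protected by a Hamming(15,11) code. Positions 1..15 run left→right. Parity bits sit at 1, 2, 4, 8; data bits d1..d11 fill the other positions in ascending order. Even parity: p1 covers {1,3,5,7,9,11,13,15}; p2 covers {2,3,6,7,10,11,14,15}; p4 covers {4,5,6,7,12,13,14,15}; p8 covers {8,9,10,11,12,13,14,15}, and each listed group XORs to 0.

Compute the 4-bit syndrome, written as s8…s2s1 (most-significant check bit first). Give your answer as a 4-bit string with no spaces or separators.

1110

s1 (pos 1,3,5,7,9,11,13,15): 1⊕0⊕0⊕0⊕1⊕1⊕1⊕0 = 0
s2 (pos 2,3,6,7,10,11,14,15): 1⊕0⊕0⊕0⊕1⊕1⊕0⊕0 = 1
s4 (pos 4,5,6,7,12,13,14,15): 1⊕0⊕0⊕0⊕1⊕1⊕0⊕0 = 1
s8 (pos 8,9,10,11,12,13,14,15): 0⊕1⊕1⊕1⊕1⊕1⊕0⊕0 = 1
Syndrome s8…s1 = 1110 → error at position 14.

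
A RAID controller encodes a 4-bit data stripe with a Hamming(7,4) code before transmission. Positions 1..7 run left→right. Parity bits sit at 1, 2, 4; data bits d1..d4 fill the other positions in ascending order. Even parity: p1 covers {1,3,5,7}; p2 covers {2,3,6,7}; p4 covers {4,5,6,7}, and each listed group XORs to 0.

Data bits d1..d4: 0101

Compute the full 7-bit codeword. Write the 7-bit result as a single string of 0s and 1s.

Place data at non-parity positions: p1 p2 0 p4 1 0 1
p1 (pos 1,3,5,7): XOR of data positions = 0⊕1⊕1 = 0
p2 (pos 2,3,6,7): XOR of data positions = 0⊕0⊕1 = 1
p4 (pos 4,5,6,7): XOR of data positions = 1⊕0⊕1 = 0
Codeword: 0100101

0100101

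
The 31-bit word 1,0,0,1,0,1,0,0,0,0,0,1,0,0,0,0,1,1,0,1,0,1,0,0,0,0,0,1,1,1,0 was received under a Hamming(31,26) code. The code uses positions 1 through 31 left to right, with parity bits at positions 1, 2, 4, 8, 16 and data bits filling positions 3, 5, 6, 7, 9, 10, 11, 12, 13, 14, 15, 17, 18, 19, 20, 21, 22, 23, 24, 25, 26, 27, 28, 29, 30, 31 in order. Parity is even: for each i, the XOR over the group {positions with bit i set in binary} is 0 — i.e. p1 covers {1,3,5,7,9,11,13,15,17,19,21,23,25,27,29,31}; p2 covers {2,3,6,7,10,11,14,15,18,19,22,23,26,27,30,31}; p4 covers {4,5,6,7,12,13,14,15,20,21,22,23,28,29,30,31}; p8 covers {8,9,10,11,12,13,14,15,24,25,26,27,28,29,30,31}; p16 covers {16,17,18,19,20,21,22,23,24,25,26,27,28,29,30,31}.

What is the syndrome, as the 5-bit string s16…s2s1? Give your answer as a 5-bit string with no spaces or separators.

s1 (pos 1,3,5,7,9,11,13,15,17,19,21,23,25,27,29,31): 1⊕0⊕0⊕0⊕0⊕0⊕0⊕0⊕1⊕0⊕0⊕0⊕0⊕0⊕1⊕0 = 1
s2 (pos 2,3,6,7,10,11,14,15,18,19,22,23,26,27,30,31): 0⊕0⊕1⊕0⊕0⊕0⊕0⊕0⊕1⊕0⊕1⊕0⊕0⊕0⊕1⊕0 = 0
s4 (pos 4,5,6,7,12,13,14,15,20,21,22,23,28,29,30,31): 1⊕0⊕1⊕0⊕1⊕0⊕0⊕0⊕1⊕0⊕1⊕0⊕1⊕1⊕1⊕0 = 0
s8 (pos 8,9,10,11,12,13,14,15,24,25,26,27,28,29,30,31): 0⊕0⊕0⊕0⊕1⊕0⊕0⊕0⊕0⊕0⊕0⊕0⊕1⊕1⊕1⊕0 = 0
s16 (pos 16,17,18,19,20,21,22,23,24,25,26,27,28,29,30,31): 0⊕1⊕1⊕0⊕1⊕0⊕1⊕0⊕0⊕0⊕0⊕0⊕1⊕1⊕1⊕0 = 1
Syndrome s16…s1 = 10001 → error at position 17.

10001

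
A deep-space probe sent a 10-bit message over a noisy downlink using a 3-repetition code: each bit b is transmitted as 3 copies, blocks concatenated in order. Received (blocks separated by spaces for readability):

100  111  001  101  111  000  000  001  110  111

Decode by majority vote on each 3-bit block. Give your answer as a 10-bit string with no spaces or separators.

Block 1 (100): 1 one → 0
Block 2 (111): 3 ones → 1
Block 3 (001): 1 one → 0
Block 4 (101): 2 ones → 1
Block 5 (111): 3 ones → 1
Block 6 (000): 0 ones → 0
Block 7 (000): 0 ones → 0
Block 8 (001): 1 one → 0
Block 9 (110): 2 ones → 1
Block 10 (111): 3 ones → 1

0101100011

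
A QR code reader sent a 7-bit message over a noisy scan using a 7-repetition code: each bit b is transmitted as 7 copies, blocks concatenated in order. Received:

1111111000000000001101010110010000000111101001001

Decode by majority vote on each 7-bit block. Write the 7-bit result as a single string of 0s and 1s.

1001010

Block 1 (1111111): 7 ones → 1
Block 2 (0000000): 0 ones → 0
Block 3 (0000110): 2 ones → 0
Block 4 (1010110): 4 ones → 1
Block 5 (0100000): 1 one → 0
Block 6 (0011110): 4 ones → 1
Block 7 (1001001): 3 ones → 0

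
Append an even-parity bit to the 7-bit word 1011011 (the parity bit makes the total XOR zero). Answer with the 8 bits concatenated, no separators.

XOR of the 7 data bits: 1⊕0⊕1⊕1⊕0⊕1⊕1 = 1
Parity bit = 1 (so all 8 bits XOR to 0).

10110111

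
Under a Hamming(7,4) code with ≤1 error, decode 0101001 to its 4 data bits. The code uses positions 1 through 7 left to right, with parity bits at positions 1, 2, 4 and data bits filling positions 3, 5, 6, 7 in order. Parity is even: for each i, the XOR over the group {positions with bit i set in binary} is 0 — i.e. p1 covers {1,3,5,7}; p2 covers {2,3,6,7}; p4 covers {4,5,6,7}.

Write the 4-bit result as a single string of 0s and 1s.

s1 (pos 1,3,5,7): 0⊕0⊕0⊕1 = 1
s2 (pos 2,3,6,7): 1⊕0⊕0⊕1 = 0
s4 (pos 4,5,6,7): 1⊕0⊕0⊕1 = 0
Syndrome s4…s1 = 001 → error at position 1.
Flip position 1: 0101001 → 1101001
Read data bits from positions 3,5,6,7: 0001

0001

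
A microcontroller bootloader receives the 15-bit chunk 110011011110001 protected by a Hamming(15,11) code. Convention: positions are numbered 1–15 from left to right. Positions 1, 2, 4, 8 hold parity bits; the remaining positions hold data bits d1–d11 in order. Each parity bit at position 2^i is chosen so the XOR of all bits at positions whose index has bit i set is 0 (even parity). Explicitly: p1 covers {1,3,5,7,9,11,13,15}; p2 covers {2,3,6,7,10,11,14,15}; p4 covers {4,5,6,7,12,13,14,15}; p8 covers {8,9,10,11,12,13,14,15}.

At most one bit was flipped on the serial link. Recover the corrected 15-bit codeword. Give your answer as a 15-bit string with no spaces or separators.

110011011110000

s1 (pos 1,3,5,7,9,11,13,15): 1⊕0⊕1⊕0⊕1⊕1⊕0⊕1 = 1
s2 (pos 2,3,6,7,10,11,14,15): 1⊕0⊕1⊕0⊕1⊕1⊕0⊕1 = 1
s4 (pos 4,5,6,7,12,13,14,15): 0⊕1⊕1⊕0⊕0⊕0⊕0⊕1 = 1
s8 (pos 8,9,10,11,12,13,14,15): 1⊕1⊕1⊕1⊕0⊕0⊕0⊕1 = 1
Syndrome s8…s1 = 1111 → error at position 15.
Flip position 15: 110011011110001 → 110011011110000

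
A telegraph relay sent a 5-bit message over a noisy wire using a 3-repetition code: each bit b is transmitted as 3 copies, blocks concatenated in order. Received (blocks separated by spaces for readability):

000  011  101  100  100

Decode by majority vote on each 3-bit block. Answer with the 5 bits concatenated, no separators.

01100

Block 1 (000): 0 ones → 0
Block 2 (011): 2 ones → 1
Block 3 (101): 2 ones → 1
Block 4 (100): 1 one → 0
Block 5 (100): 1 one → 0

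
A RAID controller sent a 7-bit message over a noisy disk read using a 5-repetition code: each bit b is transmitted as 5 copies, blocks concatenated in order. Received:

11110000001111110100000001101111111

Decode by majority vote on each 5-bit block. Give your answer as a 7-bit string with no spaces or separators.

1010011

Block 1 (11110): 4 ones → 1
Block 2 (00000): 0 ones → 0
Block 3 (11111): 5 ones → 1
Block 4 (10100): 2 ones → 0
Block 5 (00000): 0 ones → 0
Block 6 (11011): 4 ones → 1
Block 7 (11111): 5 ones → 1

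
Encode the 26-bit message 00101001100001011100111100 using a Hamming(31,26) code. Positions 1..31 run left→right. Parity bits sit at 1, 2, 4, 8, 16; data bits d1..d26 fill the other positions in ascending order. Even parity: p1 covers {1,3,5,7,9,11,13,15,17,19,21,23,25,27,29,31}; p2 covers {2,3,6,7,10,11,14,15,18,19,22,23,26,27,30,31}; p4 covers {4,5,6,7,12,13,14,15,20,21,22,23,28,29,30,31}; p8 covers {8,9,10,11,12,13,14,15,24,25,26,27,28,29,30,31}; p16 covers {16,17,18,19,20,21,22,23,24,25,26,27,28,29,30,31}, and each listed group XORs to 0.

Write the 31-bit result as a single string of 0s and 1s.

Place data at non-parity positions: p1 p2 0 p4 0 1 0 p8 1 0 0 1 1 0 0 p16 0 0 1 0 1 1 1 0 0 1 1 1 1 0 0
p1 (pos 1,3,5,7,9,11,13,15,17,19,21,23,25,27,29,31): XOR of data positions = 0⊕0⊕0⊕1⊕0⊕1⊕0⊕0⊕1⊕1⊕1⊕0⊕1⊕1⊕0 = 1
p2 (pos 2,3,6,7,10,11,14,15,18,19,22,23,26,27,30,31): XOR of data positions = 0⊕1⊕0⊕0⊕0⊕0⊕0⊕0⊕1⊕1⊕1⊕1⊕1⊕0⊕0 = 0
p4 (pos 4,5,6,7,12,13,14,15,20,21,22,23,28,29,30,31): XOR of data positions = 0⊕1⊕0⊕1⊕1⊕0⊕0⊕0⊕1⊕1⊕1⊕1⊕1⊕0⊕0 = 0
p8 (pos 8,9,10,11,12,13,14,15,24,25,26,27,28,29,30,31): XOR of data positions = 1⊕0⊕0⊕1⊕1⊕0⊕0⊕0⊕0⊕1⊕1⊕1⊕1⊕0⊕0 = 1
p16 (pos 16,17,18,19,20,21,22,23,24,25,26,27,28,29,30,31): XOR of data positions = 0⊕0⊕1⊕0⊕1⊕1⊕1⊕0⊕0⊕1⊕1⊕1⊕1⊕0⊕0 = 0
Codeword: 1000010110011000001011100111100

1000010110011000001011100111100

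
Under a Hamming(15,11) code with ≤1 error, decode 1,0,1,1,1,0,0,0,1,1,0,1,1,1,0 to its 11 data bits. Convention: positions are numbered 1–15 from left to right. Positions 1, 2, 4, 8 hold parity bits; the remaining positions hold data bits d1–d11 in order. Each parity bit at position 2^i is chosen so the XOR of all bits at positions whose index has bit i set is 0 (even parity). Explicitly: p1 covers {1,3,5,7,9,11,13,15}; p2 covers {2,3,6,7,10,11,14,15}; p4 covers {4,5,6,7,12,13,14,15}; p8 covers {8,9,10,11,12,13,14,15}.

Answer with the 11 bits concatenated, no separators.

11001101111

s1 (pos 1,3,5,7,9,11,13,15): 1⊕1⊕1⊕0⊕1⊕0⊕1⊕0 = 1
s2 (pos 2,3,6,7,10,11,14,15): 0⊕1⊕0⊕0⊕1⊕0⊕1⊕0 = 1
s4 (pos 4,5,6,7,12,13,14,15): 1⊕1⊕0⊕0⊕1⊕1⊕1⊕0 = 1
s8 (pos 8,9,10,11,12,13,14,15): 0⊕1⊕1⊕0⊕1⊕1⊕1⊕0 = 1
Syndrome s8…s1 = 1111 → error at position 15.
Flip position 15: 101110001101110 → 101110001101111
Read data bits from positions 3,5,6,7,9,10,11,12,13,14,15: 11001101111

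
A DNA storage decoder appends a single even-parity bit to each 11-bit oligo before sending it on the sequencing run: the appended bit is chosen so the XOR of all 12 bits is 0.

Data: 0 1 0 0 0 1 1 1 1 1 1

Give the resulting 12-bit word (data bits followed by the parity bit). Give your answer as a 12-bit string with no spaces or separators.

XOR of the 11 data bits: 0⊕1⊕0⊕0⊕0⊕1⊕1⊕1⊕1⊕1⊕1 = 1
Parity bit = 1 (so all 12 bits XOR to 0).

010001111111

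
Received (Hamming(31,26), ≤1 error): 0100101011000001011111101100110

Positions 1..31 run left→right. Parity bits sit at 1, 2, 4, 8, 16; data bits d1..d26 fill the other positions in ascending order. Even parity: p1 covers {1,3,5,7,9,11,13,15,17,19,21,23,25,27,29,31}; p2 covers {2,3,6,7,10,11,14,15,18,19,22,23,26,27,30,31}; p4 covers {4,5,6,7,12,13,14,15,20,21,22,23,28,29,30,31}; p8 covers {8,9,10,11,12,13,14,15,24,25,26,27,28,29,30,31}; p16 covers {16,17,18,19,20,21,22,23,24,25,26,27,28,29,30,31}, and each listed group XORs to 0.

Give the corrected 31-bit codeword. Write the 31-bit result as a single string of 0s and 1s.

s1 (pos 1,3,5,7,9,11,13,15,17,19,21,23,25,27,29,31): 0⊕0⊕1⊕1⊕1⊕0⊕0⊕0⊕0⊕1⊕1⊕1⊕1⊕0⊕1⊕0 = 0
s2 (pos 2,3,6,7,10,11,14,15,18,19,22,23,26,27,30,31): 1⊕0⊕0⊕1⊕1⊕0⊕0⊕0⊕1⊕1⊕1⊕1⊕1⊕0⊕1⊕0 = 1
s4 (pos 4,5,6,7,12,13,14,15,20,21,22,23,28,29,30,31): 0⊕1⊕0⊕1⊕0⊕0⊕0⊕0⊕1⊕1⊕1⊕1⊕0⊕1⊕1⊕0 = 0
s8 (pos 8,9,10,11,12,13,14,15,24,25,26,27,28,29,30,31): 0⊕1⊕1⊕0⊕0⊕0⊕0⊕0⊕0⊕1⊕1⊕0⊕0⊕1⊕1⊕0 = 0
s16 (pos 16,17,18,19,20,21,22,23,24,25,26,27,28,29,30,31): 1⊕0⊕1⊕1⊕1⊕1⊕1⊕1⊕0⊕1⊕1⊕0⊕0⊕1⊕1⊕0 = 1
Syndrome s16…s1 = 10010 → error at position 18.
Flip position 18: 0100101011000001011111101100110 → 0100101011000001001111101100110

0100101011000001001111101100110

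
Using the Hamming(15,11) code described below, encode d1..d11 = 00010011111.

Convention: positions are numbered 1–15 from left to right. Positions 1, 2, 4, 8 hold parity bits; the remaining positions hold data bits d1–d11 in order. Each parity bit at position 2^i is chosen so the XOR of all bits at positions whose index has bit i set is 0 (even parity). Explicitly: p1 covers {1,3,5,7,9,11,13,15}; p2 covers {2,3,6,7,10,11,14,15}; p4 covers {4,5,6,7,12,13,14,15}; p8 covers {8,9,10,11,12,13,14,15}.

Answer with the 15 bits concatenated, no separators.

Place data at non-parity positions: p1 p2 0 p4 0 0 1 p8 0 0 1 1 1 1 1
p1 (pos 1,3,5,7,9,11,13,15): XOR of data positions = 0⊕0⊕1⊕0⊕1⊕1⊕1 = 0
p2 (pos 2,3,6,7,10,11,14,15): XOR of data positions = 0⊕0⊕1⊕0⊕1⊕1⊕1 = 0
p4 (pos 4,5,6,7,12,13,14,15): XOR of data positions = 0⊕0⊕1⊕1⊕1⊕1⊕1 = 1
p8 (pos 8,9,10,11,12,13,14,15): XOR of data positions = 0⊕0⊕1⊕1⊕1⊕1⊕1 = 1
Codeword: 000100110011111

000100110011111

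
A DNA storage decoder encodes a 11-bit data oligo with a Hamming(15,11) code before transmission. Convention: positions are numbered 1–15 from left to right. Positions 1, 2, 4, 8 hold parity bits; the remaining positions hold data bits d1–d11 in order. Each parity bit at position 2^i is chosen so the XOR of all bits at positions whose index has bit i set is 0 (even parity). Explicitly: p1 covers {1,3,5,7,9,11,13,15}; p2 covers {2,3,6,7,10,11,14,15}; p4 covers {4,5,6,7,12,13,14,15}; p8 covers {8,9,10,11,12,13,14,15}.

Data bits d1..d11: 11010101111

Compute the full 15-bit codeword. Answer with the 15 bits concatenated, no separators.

Place data at non-parity positions: p1 p2 1 p4 1 0 1 p8 0 1 0 1 1 1 1
p1 (pos 1,3,5,7,9,11,13,15): XOR of data positions = 1⊕1⊕1⊕0⊕0⊕1⊕1 = 1
p2 (pos 2,3,6,7,10,11,14,15): XOR of data positions = 1⊕0⊕1⊕1⊕0⊕1⊕1 = 1
p4 (pos 4,5,6,7,12,13,14,15): XOR of data positions = 1⊕0⊕1⊕1⊕1⊕1⊕1 = 0
p8 (pos 8,9,10,11,12,13,14,15): XOR of data positions = 0⊕1⊕0⊕1⊕1⊕1⊕1 = 1
Codeword: 111010110101111

111010110101111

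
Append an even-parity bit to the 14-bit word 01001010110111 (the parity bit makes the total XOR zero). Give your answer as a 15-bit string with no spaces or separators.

XOR of the 14 data bits: 0⊕1⊕0⊕0⊕1⊕0⊕1⊕0⊕1⊕1⊕0⊕1⊕1⊕1 = 0
Parity bit = 0 (so all 15 bits XOR to 0).

010010101101110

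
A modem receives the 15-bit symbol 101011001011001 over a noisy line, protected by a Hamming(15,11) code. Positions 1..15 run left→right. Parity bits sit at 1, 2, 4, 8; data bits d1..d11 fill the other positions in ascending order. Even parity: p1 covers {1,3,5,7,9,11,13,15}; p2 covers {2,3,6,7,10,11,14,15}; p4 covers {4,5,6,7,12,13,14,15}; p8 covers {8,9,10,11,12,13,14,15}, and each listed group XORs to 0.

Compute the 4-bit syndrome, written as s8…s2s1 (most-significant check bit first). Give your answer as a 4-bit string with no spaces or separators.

0000

s1 (pos 1,3,5,7,9,11,13,15): 1⊕1⊕1⊕0⊕1⊕1⊕0⊕1 = 0
s2 (pos 2,3,6,7,10,11,14,15): 0⊕1⊕1⊕0⊕0⊕1⊕0⊕1 = 0
s4 (pos 4,5,6,7,12,13,14,15): 0⊕1⊕1⊕0⊕1⊕0⊕0⊕1 = 0
s8 (pos 8,9,10,11,12,13,14,15): 0⊕1⊕0⊕1⊕1⊕0⊕0⊕1 = 0
Syndrome s8…s1 = 0000 → no error.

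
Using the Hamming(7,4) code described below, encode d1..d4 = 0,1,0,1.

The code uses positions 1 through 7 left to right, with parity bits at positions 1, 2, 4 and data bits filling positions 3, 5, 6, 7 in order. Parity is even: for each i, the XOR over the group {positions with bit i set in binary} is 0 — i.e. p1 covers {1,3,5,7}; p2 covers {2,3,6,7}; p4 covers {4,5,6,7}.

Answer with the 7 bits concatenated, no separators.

Place data at non-parity positions: p1 p2 0 p4 1 0 1
p1 (pos 1,3,5,7): XOR of data positions = 0⊕1⊕1 = 0
p2 (pos 2,3,6,7): XOR of data positions = 0⊕0⊕1 = 1
p4 (pos 4,5,6,7): XOR of data positions = 1⊕0⊕1 = 0
Codeword: 0100101

0100101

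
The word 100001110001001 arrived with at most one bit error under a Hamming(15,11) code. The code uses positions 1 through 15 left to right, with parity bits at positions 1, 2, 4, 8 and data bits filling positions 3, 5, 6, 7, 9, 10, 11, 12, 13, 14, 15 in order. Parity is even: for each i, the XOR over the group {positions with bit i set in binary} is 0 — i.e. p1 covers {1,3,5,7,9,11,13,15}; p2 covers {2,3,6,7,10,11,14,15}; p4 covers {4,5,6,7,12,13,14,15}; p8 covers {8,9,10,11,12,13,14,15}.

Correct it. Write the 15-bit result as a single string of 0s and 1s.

s1 (pos 1,3,5,7,9,11,13,15): 1⊕0⊕0⊕1⊕0⊕0⊕0⊕1 = 1
s2 (pos 2,3,6,7,10,11,14,15): 0⊕0⊕1⊕1⊕0⊕0⊕0⊕1 = 1
s4 (pos 4,5,6,7,12,13,14,15): 0⊕0⊕1⊕1⊕1⊕0⊕0⊕1 = 0
s8 (pos 8,9,10,11,12,13,14,15): 1⊕0⊕0⊕0⊕1⊕0⊕0⊕1 = 1
Syndrome s8…s1 = 1011 → error at position 11.
Flip position 11: 100001110001001 → 100001110011001

100001110011001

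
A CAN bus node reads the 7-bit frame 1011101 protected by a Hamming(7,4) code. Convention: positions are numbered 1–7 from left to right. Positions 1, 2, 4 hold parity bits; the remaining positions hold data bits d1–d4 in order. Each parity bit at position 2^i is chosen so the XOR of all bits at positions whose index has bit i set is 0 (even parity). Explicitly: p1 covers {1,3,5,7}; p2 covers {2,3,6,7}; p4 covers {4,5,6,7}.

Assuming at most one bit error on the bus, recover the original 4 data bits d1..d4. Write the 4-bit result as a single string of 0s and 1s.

1101

s1 (pos 1,3,5,7): 1⊕1⊕1⊕1 = 0
s2 (pos 2,3,6,7): 0⊕1⊕0⊕1 = 0
s4 (pos 4,5,6,7): 1⊕1⊕0⊕1 = 1
Syndrome s4…s1 = 100 → error at position 4.
Flip position 4: 1011101 → 1010101
Read data bits from positions 3,5,6,7: 1101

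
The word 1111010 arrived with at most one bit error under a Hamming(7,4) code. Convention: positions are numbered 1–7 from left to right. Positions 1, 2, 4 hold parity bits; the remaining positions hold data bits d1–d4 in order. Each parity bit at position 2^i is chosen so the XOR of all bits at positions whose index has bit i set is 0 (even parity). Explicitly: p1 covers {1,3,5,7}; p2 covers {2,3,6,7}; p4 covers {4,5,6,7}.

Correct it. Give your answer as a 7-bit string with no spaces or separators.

s1 (pos 1,3,5,7): 1⊕1⊕0⊕0 = 0
s2 (pos 2,3,6,7): 1⊕1⊕1⊕0 = 1
s4 (pos 4,5,6,7): 1⊕0⊕1⊕0 = 0
Syndrome s4…s1 = 010 → error at position 2.
Flip position 2: 1111010 → 1011010

1011010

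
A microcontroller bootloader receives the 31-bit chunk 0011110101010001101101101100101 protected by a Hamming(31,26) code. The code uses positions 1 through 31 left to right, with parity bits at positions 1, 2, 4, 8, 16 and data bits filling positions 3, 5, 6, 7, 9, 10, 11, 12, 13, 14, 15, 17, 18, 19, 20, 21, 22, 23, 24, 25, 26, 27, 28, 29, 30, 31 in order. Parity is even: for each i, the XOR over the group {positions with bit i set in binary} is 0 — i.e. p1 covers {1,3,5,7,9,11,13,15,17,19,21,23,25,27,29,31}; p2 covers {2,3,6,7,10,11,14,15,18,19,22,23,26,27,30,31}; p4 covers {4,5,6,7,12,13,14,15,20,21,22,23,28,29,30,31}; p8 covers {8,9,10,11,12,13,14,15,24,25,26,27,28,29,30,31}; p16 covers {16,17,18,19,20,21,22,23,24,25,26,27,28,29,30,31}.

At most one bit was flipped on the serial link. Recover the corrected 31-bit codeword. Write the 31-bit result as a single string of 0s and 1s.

s1 (pos 1,3,5,7,9,11,13,15,17,19,21,23,25,27,29,31): 0⊕1⊕1⊕0⊕0⊕0⊕0⊕0⊕1⊕1⊕0⊕1⊕1⊕0⊕1⊕1 = 0
s2 (pos 2,3,6,7,10,11,14,15,18,19,22,23,26,27,30,31): 0⊕1⊕1⊕0⊕1⊕0⊕0⊕0⊕0⊕1⊕1⊕1⊕1⊕0⊕0⊕1 = 0
s4 (pos 4,5,6,7,12,13,14,15,20,21,22,23,28,29,30,31): 1⊕1⊕1⊕0⊕1⊕0⊕0⊕0⊕1⊕0⊕1⊕1⊕0⊕1⊕0⊕1 = 1
s8 (pos 8,9,10,11,12,13,14,15,24,25,26,27,28,29,30,31): 1⊕0⊕1⊕0⊕1⊕0⊕0⊕0⊕0⊕1⊕1⊕0⊕0⊕1⊕0⊕1 = 1
s16 (pos 16,17,18,19,20,21,22,23,24,25,26,27,28,29,30,31): 1⊕1⊕0⊕1⊕1⊕0⊕1⊕1⊕0⊕1⊕1⊕0⊕0⊕1⊕0⊕1 = 0
Syndrome s16…s1 = 01100 → error at position 12.
Flip position 12: 0011110101010001101101101100101 → 0011110101000001101101101100101

0011110101000001101101101100101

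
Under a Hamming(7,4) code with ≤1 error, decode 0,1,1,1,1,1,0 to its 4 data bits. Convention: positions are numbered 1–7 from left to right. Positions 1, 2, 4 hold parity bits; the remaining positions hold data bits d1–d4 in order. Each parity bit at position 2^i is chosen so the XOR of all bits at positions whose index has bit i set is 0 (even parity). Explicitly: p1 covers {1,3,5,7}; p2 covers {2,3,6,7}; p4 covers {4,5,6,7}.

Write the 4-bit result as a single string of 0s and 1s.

1100

s1 (pos 1,3,5,7): 0⊕1⊕1⊕0 = 0
s2 (pos 2,3,6,7): 1⊕1⊕1⊕0 = 1
s4 (pos 4,5,6,7): 1⊕1⊕1⊕0 = 1
Syndrome s4…s1 = 110 → error at position 6.
Flip position 6: 0111110 → 0111100
Read data bits from positions 3,5,6,7: 1100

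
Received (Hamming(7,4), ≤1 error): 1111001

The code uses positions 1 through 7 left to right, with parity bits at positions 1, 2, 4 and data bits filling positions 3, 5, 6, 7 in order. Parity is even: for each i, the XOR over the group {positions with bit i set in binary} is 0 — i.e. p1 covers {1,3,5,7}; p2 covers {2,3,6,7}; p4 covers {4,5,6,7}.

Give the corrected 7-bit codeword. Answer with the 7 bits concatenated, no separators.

1101001

s1 (pos 1,3,5,7): 1⊕1⊕0⊕1 = 1
s2 (pos 2,3,6,7): 1⊕1⊕0⊕1 = 1
s4 (pos 4,5,6,7): 1⊕0⊕0⊕1 = 0
Syndrome s4…s1 = 011 → error at position 3.
Flip position 3: 1111001 → 1101001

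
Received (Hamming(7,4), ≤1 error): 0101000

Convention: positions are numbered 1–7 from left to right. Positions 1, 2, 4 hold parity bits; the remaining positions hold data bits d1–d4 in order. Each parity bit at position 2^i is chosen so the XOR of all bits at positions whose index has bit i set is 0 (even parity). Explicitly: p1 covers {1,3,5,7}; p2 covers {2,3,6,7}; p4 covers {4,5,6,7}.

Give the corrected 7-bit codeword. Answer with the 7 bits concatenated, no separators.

0101010

s1 (pos 1,3,5,7): 0⊕0⊕0⊕0 = 0
s2 (pos 2,3,6,7): 1⊕0⊕0⊕0 = 1
s4 (pos 4,5,6,7): 1⊕0⊕0⊕0 = 1
Syndrome s4…s1 = 110 → error at position 6.
Flip position 6: 0101000 → 0101010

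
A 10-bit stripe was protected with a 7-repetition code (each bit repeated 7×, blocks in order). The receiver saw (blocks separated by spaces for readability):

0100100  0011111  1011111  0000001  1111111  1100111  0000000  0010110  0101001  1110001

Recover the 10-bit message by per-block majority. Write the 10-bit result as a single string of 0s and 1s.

0110110001

Block 1 (0100100): 2 ones → 0
Block 2 (0011111): 5 ones → 1
Block 3 (1011111): 6 ones → 1
Block 4 (0000001): 1 one → 0
Block 5 (1111111): 7 ones → 1
Block 6 (1100111): 5 ones → 1
Block 7 (0000000): 0 ones → 0
Block 8 (0010110): 3 ones → 0
Block 9 (0101001): 3 ones → 0
Block 10 (1110001): 4 ones → 1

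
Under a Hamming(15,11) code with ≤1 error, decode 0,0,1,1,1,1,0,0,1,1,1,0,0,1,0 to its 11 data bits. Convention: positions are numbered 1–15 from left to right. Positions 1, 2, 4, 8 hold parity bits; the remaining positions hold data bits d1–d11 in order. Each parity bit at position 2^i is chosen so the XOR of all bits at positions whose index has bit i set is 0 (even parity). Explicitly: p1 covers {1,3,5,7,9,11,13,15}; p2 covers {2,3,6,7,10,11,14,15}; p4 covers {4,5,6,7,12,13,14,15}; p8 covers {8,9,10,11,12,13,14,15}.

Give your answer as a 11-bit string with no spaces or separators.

11101110010

s1 (pos 1,3,5,7,9,11,13,15): 0⊕1⊕1⊕0⊕1⊕1⊕0⊕0 = 0
s2 (pos 2,3,6,7,10,11,14,15): 0⊕1⊕1⊕0⊕1⊕1⊕1⊕0 = 1
s4 (pos 4,5,6,7,12,13,14,15): 1⊕1⊕1⊕0⊕0⊕0⊕1⊕0 = 0
s8 (pos 8,9,10,11,12,13,14,15): 0⊕1⊕1⊕1⊕0⊕0⊕1⊕0 = 0
Syndrome s8…s1 = 0010 → error at position 2.
Flip position 2: 001111001110010 → 011111001110010
Read data bits from positions 3,5,6,7,9,10,11,12,13,14,15: 11101110010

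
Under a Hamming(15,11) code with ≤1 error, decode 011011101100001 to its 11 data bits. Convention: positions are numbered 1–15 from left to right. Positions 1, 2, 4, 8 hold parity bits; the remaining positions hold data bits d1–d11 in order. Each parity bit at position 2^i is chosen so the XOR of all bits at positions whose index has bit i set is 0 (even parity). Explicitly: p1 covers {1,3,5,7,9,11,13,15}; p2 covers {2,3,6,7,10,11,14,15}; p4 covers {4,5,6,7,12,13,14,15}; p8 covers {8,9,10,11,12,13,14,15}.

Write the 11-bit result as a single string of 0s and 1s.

11110100001

s1 (pos 1,3,5,7,9,11,13,15): 0⊕1⊕1⊕1⊕1⊕0⊕0⊕1 = 1
s2 (pos 2,3,6,7,10,11,14,15): 1⊕1⊕1⊕1⊕1⊕0⊕0⊕1 = 0
s4 (pos 4,5,6,7,12,13,14,15): 0⊕1⊕1⊕1⊕0⊕0⊕0⊕1 = 0
s8 (pos 8,9,10,11,12,13,14,15): 0⊕1⊕1⊕0⊕0⊕0⊕0⊕1 = 1
Syndrome s8…s1 = 1001 → error at position 9.
Flip position 9: 011011101100001 → 011011100100001
Read data bits from positions 3,5,6,7,9,10,11,12,13,14,15: 11110100001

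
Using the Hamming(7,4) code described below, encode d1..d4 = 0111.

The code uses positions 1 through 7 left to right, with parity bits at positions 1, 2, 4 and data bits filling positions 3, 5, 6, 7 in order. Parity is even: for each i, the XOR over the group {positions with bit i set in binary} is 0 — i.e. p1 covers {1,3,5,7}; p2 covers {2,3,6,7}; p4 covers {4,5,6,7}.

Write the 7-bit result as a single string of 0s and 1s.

Place data at non-parity positions: p1 p2 0 p4 1 1 1
p1 (pos 1,3,5,7): XOR of data positions = 0⊕1⊕1 = 0
p2 (pos 2,3,6,7): XOR of data positions = 0⊕1⊕1 = 0
p4 (pos 4,5,6,7): XOR of data positions = 1⊕1⊕1 = 1
Codeword: 0001111

0001111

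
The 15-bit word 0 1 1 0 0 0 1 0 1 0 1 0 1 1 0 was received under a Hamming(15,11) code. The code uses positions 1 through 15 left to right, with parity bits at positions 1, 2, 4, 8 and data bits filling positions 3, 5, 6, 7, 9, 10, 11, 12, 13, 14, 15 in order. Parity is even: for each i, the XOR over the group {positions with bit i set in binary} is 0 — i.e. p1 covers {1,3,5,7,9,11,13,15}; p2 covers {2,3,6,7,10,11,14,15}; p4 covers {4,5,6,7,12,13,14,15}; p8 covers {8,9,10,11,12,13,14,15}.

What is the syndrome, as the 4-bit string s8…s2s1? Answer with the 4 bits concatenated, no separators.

0111

s1 (pos 1,3,5,7,9,11,13,15): 0⊕1⊕0⊕1⊕1⊕1⊕1⊕0 = 1
s2 (pos 2,3,6,7,10,11,14,15): 1⊕1⊕0⊕1⊕0⊕1⊕1⊕0 = 1
s4 (pos 4,5,6,7,12,13,14,15): 0⊕0⊕0⊕1⊕0⊕1⊕1⊕0 = 1
s8 (pos 8,9,10,11,12,13,14,15): 0⊕1⊕0⊕1⊕0⊕1⊕1⊕0 = 0
Syndrome s8…s1 = 0111 → error at position 7.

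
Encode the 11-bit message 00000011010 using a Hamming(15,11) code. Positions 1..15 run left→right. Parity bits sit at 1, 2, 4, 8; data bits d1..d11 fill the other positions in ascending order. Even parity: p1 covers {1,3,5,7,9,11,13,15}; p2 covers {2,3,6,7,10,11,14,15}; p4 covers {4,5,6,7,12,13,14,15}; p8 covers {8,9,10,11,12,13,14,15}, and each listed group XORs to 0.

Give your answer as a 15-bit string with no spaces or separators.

100000010011010

Place data at non-parity positions: p1 p2 0 p4 0 0 0 p8 0 0 1 1 0 1 0
p1 (pos 1,3,5,7,9,11,13,15): XOR of data positions = 0⊕0⊕0⊕0⊕1⊕0⊕0 = 1
p2 (pos 2,3,6,7,10,11,14,15): XOR of data positions = 0⊕0⊕0⊕0⊕1⊕1⊕0 = 0
p4 (pos 4,5,6,7,12,13,14,15): XOR of data positions = 0⊕0⊕0⊕1⊕0⊕1⊕0 = 0
p8 (pos 8,9,10,11,12,13,14,15): XOR of data positions = 0⊕0⊕1⊕1⊕0⊕1⊕0 = 1
Codeword: 100000010011010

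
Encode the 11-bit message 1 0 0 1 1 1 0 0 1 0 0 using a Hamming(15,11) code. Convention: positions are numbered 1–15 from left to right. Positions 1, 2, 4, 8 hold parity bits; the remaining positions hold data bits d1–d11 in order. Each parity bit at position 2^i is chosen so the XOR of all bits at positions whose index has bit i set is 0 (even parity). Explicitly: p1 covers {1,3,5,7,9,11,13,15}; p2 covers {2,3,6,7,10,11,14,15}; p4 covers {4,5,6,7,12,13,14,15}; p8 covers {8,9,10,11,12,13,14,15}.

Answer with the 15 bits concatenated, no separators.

Place data at non-parity positions: p1 p2 1 p4 0 0 1 p8 1 1 0 0 1 0 0
p1 (pos 1,3,5,7,9,11,13,15): XOR of data positions = 1⊕0⊕1⊕1⊕0⊕1⊕0 = 0
p2 (pos 2,3,6,7,10,11,14,15): XOR of data positions = 1⊕0⊕1⊕1⊕0⊕0⊕0 = 1
p4 (pos 4,5,6,7,12,13,14,15): XOR of data positions = 0⊕0⊕1⊕0⊕1⊕0⊕0 = 0
p8 (pos 8,9,10,11,12,13,14,15): XOR of data positions = 1⊕1⊕0⊕0⊕1⊕0⊕0 = 1
Codeword: 011000111100100

011000111100100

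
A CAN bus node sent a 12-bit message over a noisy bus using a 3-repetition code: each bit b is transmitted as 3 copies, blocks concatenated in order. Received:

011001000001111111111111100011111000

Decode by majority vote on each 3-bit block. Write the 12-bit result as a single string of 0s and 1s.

Block 1 (011): 2 ones → 1
Block 2 (001): 1 one → 0
Block 3 (000): 0 ones → 0
Block 4 (001): 1 one → 0
Block 5 (111): 3 ones → 1
Block 6 (111): 3 ones → 1
Block 7 (111): 3 ones → 1
Block 8 (111): 3 ones → 1
Block 9 (100): 1 one → 0
Block 10 (011): 2 ones → 1
Block 11 (111): 3 ones → 1
Block 12 (000): 0 ones → 0

100011110110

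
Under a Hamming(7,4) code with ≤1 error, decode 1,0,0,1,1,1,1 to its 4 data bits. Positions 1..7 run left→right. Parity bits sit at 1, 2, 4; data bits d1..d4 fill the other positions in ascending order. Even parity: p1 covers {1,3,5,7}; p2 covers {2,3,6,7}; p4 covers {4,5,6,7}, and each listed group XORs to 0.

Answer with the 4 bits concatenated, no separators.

s1 (pos 1,3,5,7): 1⊕0⊕1⊕1 = 1
s2 (pos 2,3,6,7): 0⊕0⊕1⊕1 = 0
s4 (pos 4,5,6,7): 1⊕1⊕1⊕1 = 0
Syndrome s4…s1 = 001 → error at position 1.
Flip position 1: 1001111 → 0001111
Read data bits from positions 3,5,6,7: 0111

0111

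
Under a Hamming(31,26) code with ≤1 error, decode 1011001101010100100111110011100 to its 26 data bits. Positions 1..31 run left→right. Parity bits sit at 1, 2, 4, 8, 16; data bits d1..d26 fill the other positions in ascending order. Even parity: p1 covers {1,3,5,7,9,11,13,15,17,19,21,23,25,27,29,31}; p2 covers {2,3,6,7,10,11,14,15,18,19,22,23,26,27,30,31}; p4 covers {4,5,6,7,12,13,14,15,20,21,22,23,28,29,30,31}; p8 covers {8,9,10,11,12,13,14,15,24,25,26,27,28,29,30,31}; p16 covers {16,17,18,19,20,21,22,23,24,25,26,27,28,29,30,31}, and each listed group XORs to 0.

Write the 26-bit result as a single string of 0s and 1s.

s1 (pos 1,3,5,7,9,11,13,15,17,19,21,23,25,27,29,31): 1⊕1⊕0⊕1⊕0⊕0⊕0⊕0⊕1⊕0⊕1⊕1⊕0⊕1⊕1⊕0 = 0
s2 (pos 2,3,6,7,10,11,14,15,18,19,22,23,26,27,30,31): 0⊕1⊕0⊕1⊕1⊕0⊕1⊕0⊕0⊕0⊕1⊕1⊕0⊕1⊕0⊕0 = 1
s4 (pos 4,5,6,7,12,13,14,15,20,21,22,23,28,29,30,31): 1⊕0⊕0⊕1⊕1⊕0⊕1⊕0⊕1⊕1⊕1⊕1⊕1⊕1⊕0⊕0 = 0
s8 (pos 8,9,10,11,12,13,14,15,24,25,26,27,28,29,30,31): 1⊕0⊕1⊕0⊕1⊕0⊕1⊕0⊕1⊕0⊕0⊕1⊕1⊕1⊕0⊕0 = 0
s16 (pos 16,17,18,19,20,21,22,23,24,25,26,27,28,29,30,31): 0⊕1⊕0⊕0⊕1⊕1⊕1⊕1⊕1⊕0⊕0⊕1⊕1⊕1⊕0⊕0 = 1
Syndrome s16…s1 = 10010 → error at position 18.
Flip position 18: 1011001101010100100111110011100 → 1011001101010100110111110011100
Read data bits from positions 3,5,6,7,9,10,11,12,13,14,15,17,18,19,20,21,22,23,24,25,26,27,28,29,30,31: 10010101010110111110011100

10010101010110111110011100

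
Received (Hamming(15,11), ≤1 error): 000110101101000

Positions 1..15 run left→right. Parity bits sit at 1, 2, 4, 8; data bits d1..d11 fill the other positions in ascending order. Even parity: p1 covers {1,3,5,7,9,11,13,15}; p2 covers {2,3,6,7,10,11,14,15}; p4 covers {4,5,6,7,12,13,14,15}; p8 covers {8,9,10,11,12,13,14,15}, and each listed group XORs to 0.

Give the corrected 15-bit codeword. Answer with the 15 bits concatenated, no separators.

000110100101000

s1 (pos 1,3,5,7,9,11,13,15): 0⊕0⊕1⊕1⊕1⊕0⊕0⊕0 = 1
s2 (pos 2,3,6,7,10,11,14,15): 0⊕0⊕0⊕1⊕1⊕0⊕0⊕0 = 0
s4 (pos 4,5,6,7,12,13,14,15): 1⊕1⊕0⊕1⊕1⊕0⊕0⊕0 = 0
s8 (pos 8,9,10,11,12,13,14,15): 0⊕1⊕1⊕0⊕1⊕0⊕0⊕0 = 1
Syndrome s8…s1 = 1001 → error at position 9.
Flip position 9: 000110101101000 → 000110100101000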